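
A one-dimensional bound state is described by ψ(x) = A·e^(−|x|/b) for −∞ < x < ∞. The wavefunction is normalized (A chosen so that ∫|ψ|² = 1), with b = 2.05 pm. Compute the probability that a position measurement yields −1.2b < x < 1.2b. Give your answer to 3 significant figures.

The probability is P = ∫ |ψ|² dx over [−1.2b, 1.2b].
Since A² = 1/(b), this is the region integral divided by the full normalization integral.
Both integrals are even about x = 0, so only the x ≥ 0 halves are needed (the factors of 2 cancel). Let u = x/b; then A² and the length scale cancel, so P = ∫_{0}^{1.2} e^(-2·u) du ÷ ∫_{0}^{∞} e^(-2·u) du.
Using ∫ e^(-2·u) du = -e^(-2·u)/2, the numerator is 1/2 - e^(-12/5)/2 and the denominator is 1/2.
Taking the ratio, P = 0.9093.

P ≈ 0.909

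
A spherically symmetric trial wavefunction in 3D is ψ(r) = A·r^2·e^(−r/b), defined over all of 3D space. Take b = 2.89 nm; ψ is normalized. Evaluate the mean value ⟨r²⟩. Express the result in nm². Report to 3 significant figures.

The expectation value is the |ψ|²-weighted average of r^2: ∫ r^2|ψ|² 4πr² dr.
Using ∫₀^∞ rⁿ e^(−αr) dr = n!/αⁿ⁺¹, since the A² factors cancel between numerator and denominator, ⟨r²⟩ = 14·b^2.
Putting b = 2.89 gives 116.9.

⟨r^2⟩ ≈ 117 nm^2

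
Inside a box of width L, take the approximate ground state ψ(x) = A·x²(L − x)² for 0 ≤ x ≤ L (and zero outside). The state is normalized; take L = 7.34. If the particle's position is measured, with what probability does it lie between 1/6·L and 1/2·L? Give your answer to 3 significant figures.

P = ∫_{1/6·L}^{1/2·L} |ψ(x)|² dx.
The normalization integral ∫|ψ|²dx over the whole domain equals L^9/630·A², and A² cancels in the ratio.
Let u = x/L; then A² and the length scale cancel, so P = ∫_{1/6}^{1/2} u^4·(1 - u)^4 du ÷ ∫_{0}^{1} u^4·(1 - u)^4 du.
Using ∫ u^4·(1 - u)^4 du = u^5·(70·u^4 - 315·u^3 + 540·u^2 - 420·u + 126)/630, the numerator is ≈ 0.00077944 and the denominator is 1/630.
Evaluating gives P = 0.4910.

P ≈ 0.491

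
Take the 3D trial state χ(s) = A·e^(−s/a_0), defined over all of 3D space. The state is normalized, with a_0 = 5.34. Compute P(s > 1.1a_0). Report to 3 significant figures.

P = ∫ |χ|² 4πs² ds over s > 1.1a_0.
Normalization gives A² = 1/(π·a_0^3).
Let u = s/a_0; then A², 4π and the length scale all cancel, so P = ∫_{1.1}^{∞} u^2·e^(-2·u) du ÷ ∫_{0}^{∞} u^2·e^(-2·u) du.
With ∫ u^2·e^(-2·u) du = -(2·u^2 + 2·u + 1)·e^(-2·u)/4 + C, the region integral is 281·e^(-11/5)/200 and the full one is 1/4.
This evaluates to P = 0.6227.

P ≈ 0.623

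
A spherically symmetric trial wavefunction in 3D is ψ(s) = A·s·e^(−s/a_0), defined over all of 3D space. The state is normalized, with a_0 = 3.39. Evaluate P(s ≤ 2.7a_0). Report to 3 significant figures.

P ≈ 0.627

Integrate the radial probability density 4πs²|ψ|² over s ≤ 2.7a_0.
The full normalization integral is A²·[3·π·a_0^5] = 1, fixing A².
Substituting u = s/a_0, A², 4π and the length scale all cancel in the ratio: P = ∫_{0}^{2.7} u^4·e^(-2·u) du / ∫_{0}^{∞} u^4·e^(-2·u) du.
With ∫ u^4·e^(-2·u) du = -(u^4/2 + u^3 + 3·u^2/2 + 3·u/2 + 3/4)·e^(-2·u) + C, the region integral is ≈ 0.47002 and the full one is 3/4.
This evaluates to P = 0.6267.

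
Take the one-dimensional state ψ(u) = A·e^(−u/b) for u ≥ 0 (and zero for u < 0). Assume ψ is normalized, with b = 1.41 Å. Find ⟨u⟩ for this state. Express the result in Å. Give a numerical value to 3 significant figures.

⟨u⟩ ≈ 0.705 Å

⟨u⟩ = ∫ u |ψ|² du over the full domain.
With ∫₀^∞ u^1 e^(−αu) du = 1!/α^2, since the A² factors cancel between numerator and denominator, ⟨u⟩ = b/2.
With b = 1.41, ⟨u⟩ = 0.7050.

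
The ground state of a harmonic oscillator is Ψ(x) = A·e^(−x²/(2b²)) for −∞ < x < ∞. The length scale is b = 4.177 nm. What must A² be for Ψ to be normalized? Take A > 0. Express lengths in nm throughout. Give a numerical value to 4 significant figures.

The normalization condition is ∫|Ψ|² dx = 1 from −∞ to ∞.
Differentiating ∫e^(−αx²) dx = √(π/α) under α to get the higher moments, ∫|Ψ|² dx = A²·(√(π)·b).
So A² = (√(π)·b)^(−1).
Plugging in b = 4.177 yields A = 0.36752.

A^2 ≈ 0.1351 nm^(-1)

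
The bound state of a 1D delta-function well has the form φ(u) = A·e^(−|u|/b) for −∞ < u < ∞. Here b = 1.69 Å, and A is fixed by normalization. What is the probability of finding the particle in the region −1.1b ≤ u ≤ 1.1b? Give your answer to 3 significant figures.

The probability is P = ∫ |φ|² du over [−1.1b, 1.1b].
Since A² = 1/(b), this is the region integral divided by the full normalization integral.
By symmetry take twice the u ≥ 0 contribution in numerator and denominator; the 2's cancel. Substituting t = u/b, A² and the length scale cancel in the ratio: P = ∫_{0}^{1.1} e^(-2·t) dt / ∫_{0}^{∞} e^(-2·t) dt.
With ∫ e^(-2·t) dt = -e^(-2·t)/2 + C, the region integral is 1/2 - e^(-11/5)/2 and the full one is 1/2.
This works out to P = 0.8892.

P ≈ 0.889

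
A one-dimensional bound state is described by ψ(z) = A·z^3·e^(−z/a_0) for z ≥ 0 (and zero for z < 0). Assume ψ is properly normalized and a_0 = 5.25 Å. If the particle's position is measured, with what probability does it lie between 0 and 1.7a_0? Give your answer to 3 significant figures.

P ≈ 0.0579

P = ∫_{0}^{1.7a_0} |ψ(z)|² dz.
The normalization integral ∫|ψ|²dz over the whole domain equals 45·a_0^7/8·A², and A² cancels in the ratio.
Let u = z/a_0; then A² and the length scale cancel, so P = ∫_{0}^{1.7} u^6·e^(-2·u) du ÷ ∫_{0}^{∞} u^6·e^(-2·u) du.
An antiderivative of u^6·e^(-2·u) is -(4·u^6 + 12·u^5 + 30·u^4 + 60·u^3 + 90·u^2 + 90·u + 45)·e^(-2·u)/8; evaluating from 0 to 1.7 gives ≈ 0.32542, while the full integral is 45/8.
The result is P = 0.05785.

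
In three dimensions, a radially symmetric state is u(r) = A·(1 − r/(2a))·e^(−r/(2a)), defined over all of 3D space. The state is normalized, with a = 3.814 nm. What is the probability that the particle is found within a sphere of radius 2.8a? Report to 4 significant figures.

With dV = 4πr²dr, the probability is ∫|u|² dV over r ≤ 2.8a.
The full normalization integral is A²·[8·π·a^3] = 1, fixing A².
Substituting t = r/a, A², 4π and the length scale all cancel in the ratio: P = ∫_{0}^{2.8} t^2·(1 - t/2)^2·e^(-t) dt / ∫_{0}^{∞} t^2·(1 - t/2)^2·e^(-t) dt.
With ∫ t^2·(1 - t/2)^2·e^(-t) dt = -(t^4/4 + t^2 + 2·t + 2)·e^(-t) + C, the region integral is ≈ 0.126661 and the full one is 2.
The region integral divided by the full integral gives P = 0.063330.

P ≈ 0.06333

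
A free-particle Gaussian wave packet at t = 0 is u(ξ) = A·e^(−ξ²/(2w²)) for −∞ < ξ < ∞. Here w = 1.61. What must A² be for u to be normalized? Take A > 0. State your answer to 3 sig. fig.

A^2 ≈ 0.350

We need A² ∫|f|² dξ = 1, taking the integral from −∞ to ∞.
Using the Gaussian integral ∫_{−∞}^{∞} e^(−αξ²) dξ = √(π/α), ∫|u|² dξ = A²·(√(π)·w).
So A² = (√(π)·w)^(−1).
With w = 1.61: A² = 0.3504 and A = 0.5920.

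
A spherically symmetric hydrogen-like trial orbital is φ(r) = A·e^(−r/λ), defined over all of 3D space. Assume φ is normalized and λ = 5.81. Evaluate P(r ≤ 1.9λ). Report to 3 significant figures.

P ≈ 0.731

Integrate the radial probability density 4πr²|φ|² over r ≤ 1.9λ.
Normalization gives A² = 1/(π·λ^3).
In terms of u = r/λ (A², 4π and the length scale all cancel between numerator and denominator), P = [∫_{0}^{1.9} u^2·e^(-2·u) du] / [∫_{0}^{∞} u^2·e^(-2·u) du].
An antiderivative of u^2·e^(-2·u) is -(2·u^2 + 2·u + 1)·e^(-2·u)/4; evaluating from 0 to 1.9 gives 1/4 - 601·e^(-19/5)/200, while the full integral is 1/4.
The region integral divided by the full integral gives P = 0.7311.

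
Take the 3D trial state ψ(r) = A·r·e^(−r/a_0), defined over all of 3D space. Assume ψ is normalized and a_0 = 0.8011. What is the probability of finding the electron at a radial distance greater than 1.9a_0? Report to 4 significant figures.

P = ∫ |ψ|² 4πr² dr over r > 1.9a_0.
The full normalization integral is A²·[3·π·a_0^5] = 1, fixing A².
Let u = r/a_0; then A², 4π and the length scale all cancel, so P = ∫_{1.9}^{∞} u^4·e^(-2·u) du ÷ ∫_{0}^{∞} u^4·e^(-2·u) du.
Using ∫ u^4·e^(-2·u) du = -(u^4/2 + u^3 + 3·u^2/2 + 3·u/2 + 3/4)·e^(-2·u), the numerator is ≈ 0.500883 and the denominator is 3/4.
The region integral divided by the full integral gives P = 0.66784.

P ≈ 0.6678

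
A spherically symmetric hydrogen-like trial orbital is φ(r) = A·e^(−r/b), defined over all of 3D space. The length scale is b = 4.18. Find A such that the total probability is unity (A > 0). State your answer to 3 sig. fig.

Require ∫ |φ|² 4πr² dr = 1 over the whole domain.
The angular integral contributes 4π, leaving ∫₀^∞ r²|φ|² dr.
Using ∫₀^∞ rⁿ e^(−αr) dr = n!/αⁿ⁺¹, with φ = A·e^(−r/b), the integral evaluates to A²·[π·b^3].
So A² = (π·b^3)^(−1).
With b = 4.18: A² = 0.004358 and A = 0.06602.

A ≈ 0.0660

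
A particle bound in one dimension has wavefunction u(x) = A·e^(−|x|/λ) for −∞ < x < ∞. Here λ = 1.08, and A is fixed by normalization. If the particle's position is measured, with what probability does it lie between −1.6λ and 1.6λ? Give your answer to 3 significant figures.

P ≈ 0.959

The probability is P = ∫ |u|² dx over [−1.6λ, 1.6λ].
Since A² = 1/(λ), this is the region integral divided by the full normalization integral.
Both integrals are even about x = 0, so only the x ≥ 0 halves are needed (the factors of 2 cancel). In terms of t = x/λ (A² and the length scale cancel between numerator and denominator), P = [∫_{0}^{1.6} e^(-2·t) dt] / [∫_{0}^{∞} e^(-2·t) dt].
Using ∫ e^(-2·t) dt = -e^(-2·t)/2, the numerator is 1/2 - e^(-16/5)/2 and the denominator is 1/2.
This works out to P = 0.9592.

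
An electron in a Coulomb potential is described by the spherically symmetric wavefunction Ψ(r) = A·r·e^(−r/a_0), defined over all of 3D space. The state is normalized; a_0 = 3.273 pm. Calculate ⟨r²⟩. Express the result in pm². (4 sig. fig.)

By definition ⟨r²⟩ = ∫ r^2 |Ψ(r)|² 4πr² dr.
With ∫₀^∞ r^6 e^(−αr) dr = 6!/α^7, the ratio of the moment integral to the normalization integral gives ⟨r²⟩ = 15·a_0^2/2.
Putting a_0 = 3.273 gives 80.344.

⟨r^2⟩ ≈ 80.34 pm^2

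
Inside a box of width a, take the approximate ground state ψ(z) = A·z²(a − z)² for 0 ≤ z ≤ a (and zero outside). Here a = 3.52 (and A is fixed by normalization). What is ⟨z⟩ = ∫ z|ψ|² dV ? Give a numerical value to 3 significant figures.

⟨z⟩ ≈ 1.76

By definition ⟨z⟩ = ∫ z |ψ(z)|² dz.
Evaluating both integrals, ⟨z⟩ = a/2.
Putting a = 3.52 gives 1.760.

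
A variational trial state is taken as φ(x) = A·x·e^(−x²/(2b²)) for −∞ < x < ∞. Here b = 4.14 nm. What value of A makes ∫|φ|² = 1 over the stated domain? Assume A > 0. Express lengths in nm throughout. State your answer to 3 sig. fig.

We need A² ∫|f|² dx = 1, taking the integral from −∞ to ∞.
The integral (without the A² prefactor) comes out to √(π)·b^3/2.
Substituting b = 4.14 gives A² = 0.01590, so A = 0.1261.

A ≈ 0.126 nm^(-3/2)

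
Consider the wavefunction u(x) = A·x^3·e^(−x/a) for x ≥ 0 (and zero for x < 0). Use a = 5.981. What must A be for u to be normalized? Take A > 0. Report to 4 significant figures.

A ≈ 0.0008058

The normalization condition is ∫|u|² dx = 1 from 0 to ∞.
Using ∫₀^∞ xⁿ e^(−αx) dx = n!/αⁿ⁺¹, with u = A·x^3·e^(−x/a), the integral evaluates to A²·[45·a^7/8].
Setting this equal to 1 gives A² = 1/(45·a^7/8).
Plugging in a = 5.981 yields A = 0.00080581.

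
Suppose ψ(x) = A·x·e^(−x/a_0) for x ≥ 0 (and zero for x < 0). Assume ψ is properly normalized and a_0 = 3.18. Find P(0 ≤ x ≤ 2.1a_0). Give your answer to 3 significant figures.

P ≈ 0.790

P = ∫_{0}^{2.1a_0} |ψ(x)|² dx.
The normalization integral ∫|ψ|²dx over the whole domain equals a_0^3/4·A², and A² cancels in the ratio.
In terms of u = x/a_0 (A² and the length scale cancel between numerator and denominator), P = [∫_{0}^{2.1} u^2·e^(-2·u) du] / [∫_{0}^{∞} u^2·e^(-2·u) du].
Using ∫ u^2·e^(-2·u) du = -(2·u^2 + 2·u + 1)·e^(-2·u)/4, the numerator is 1/4 - 701·e^(-21/5)/200 and the denominator is 1/4.
Evaluating gives P = 0.7898.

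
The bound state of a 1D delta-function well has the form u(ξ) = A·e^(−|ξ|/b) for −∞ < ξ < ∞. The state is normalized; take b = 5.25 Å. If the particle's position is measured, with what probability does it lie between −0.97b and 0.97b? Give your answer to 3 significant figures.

P ≈ 0.856

The probability is P = ∫ |u|² dξ over [−0.97b, 0.97b].
With A² fixed by ∫|u|² = 1, i.e. A² = (b)^(−1), substitute and integrate.
By symmetry take twice the ξ ≥ 0 contribution in numerator and denominator; the 2's cancel. In terms of t = ξ/b (A² and the length scale cancel between numerator and denominator), P = [∫_{0}^{0.97} e^(-2·t) dt] / [∫_{0}^{∞} e^(-2·t) dt].
An antiderivative of e^(-2·t) is -e^(-2·t)/2; evaluating from 0 to 0.97 gives 1/2 - e^(-97/50)/2, while the full integral is 1/2.
This works out to P = 0.8563.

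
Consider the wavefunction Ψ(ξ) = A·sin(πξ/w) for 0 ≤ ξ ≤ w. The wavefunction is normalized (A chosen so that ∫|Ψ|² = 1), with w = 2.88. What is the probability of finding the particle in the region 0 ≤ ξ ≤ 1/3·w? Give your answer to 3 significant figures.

P ≈ 0.196

The probability is P = ∫ |Ψ|² dξ over [0, 1/3·w].
The normalization integral ∫|Ψ|²dξ over the whole domain equals w/2·A², and A² cancels in the ratio.
Substituting u = ξ/w, A² and the length scale cancel in the ratio: P = ∫_{0}^{1/3} sin(π·u)^2 du / ∫_{0}^{1} sin(π·u)^2 du.
An antiderivative of sin(π·u)^2 is u/2 - sin(2·π·u)/(4·π); evaluating from 0 to 1/3 gives -√(3)/(8·π) + 1/6, while the full integral is 1/2.
The result is P = (-√(3)/4 + π/3)/π.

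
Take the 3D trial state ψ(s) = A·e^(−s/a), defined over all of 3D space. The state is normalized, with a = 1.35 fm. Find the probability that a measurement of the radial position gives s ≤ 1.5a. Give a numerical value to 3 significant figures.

P = ∫ |ψ|² 4πs² ds over s ≤ 1.5a.
The full normalization integral is A²·[π·a^3] = 1, fixing A².
Substituting u = s/a, A², 4π and the length scale all cancel in the ratio: P = ∫_{0}^{1.5} u^2·e^(-2·u) du / ∫_{0}^{∞} u^2·e^(-2·u) du.
With ∫ u^2·e^(-2·u) du = -(2·u^2 + 2·u + 1)·e^(-2·u)/4 + C, the region integral is 1/4 - 17·e^(-3)/8 and the full one is 1/4.
This evaluates to P = 0.5768.

P ≈ 0.577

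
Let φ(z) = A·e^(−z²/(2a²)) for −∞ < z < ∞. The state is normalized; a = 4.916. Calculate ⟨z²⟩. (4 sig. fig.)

⟨z²⟩ = ∫ z^2 |φ|² dz over the full domain.
The ratio of the moment integral to the normalization integral gives ⟨z²⟩ = a^2/2.
Putting a = 4.916 gives 12.084.

⟨z^2⟩ ≈ 12.08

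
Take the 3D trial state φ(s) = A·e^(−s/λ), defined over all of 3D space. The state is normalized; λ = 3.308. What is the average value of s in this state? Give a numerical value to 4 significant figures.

⟨s⟩ ≈ 4.962

⟨s⟩ = ∫ s |φ|² 4πs² ds over the full domain.
With ∫₀^∞ s^3 e^(−αs) ds = 3!/α^4, evaluating both integrals, ⟨s⟩ = 3·λ/2.
With λ = 3.308, ⟨s⟩ = 4.9620.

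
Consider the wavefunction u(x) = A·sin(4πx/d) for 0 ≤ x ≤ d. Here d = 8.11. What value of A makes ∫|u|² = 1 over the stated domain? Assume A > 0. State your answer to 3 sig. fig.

A ≈ 0.497

The normalization condition is ∫|u|² dx = 1 from 0 to d.
With u = A·sin(4πx/d), the integral evaluates to A²·[d/2].
So A² = (d/2)^(−1).
With d = 8.11: A² = 0.2466 and A = 0.4966.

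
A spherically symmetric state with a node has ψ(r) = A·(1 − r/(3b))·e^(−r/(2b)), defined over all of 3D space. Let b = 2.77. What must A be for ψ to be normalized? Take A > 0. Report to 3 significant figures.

We need A² ∫|f|² 4πr² dr = 1, taking the integral from 0 to ∞.
The angular integral contributes 4π, leaving ∫₀^∞ r²|ψ|² dr.
Using ∫₀^∞ rⁿ e^(−αr) dr = n!/αⁿ⁺¹, the integral (without the A² prefactor) comes out to 8·π·b^3/3.
Plugging in b = 2.77 yields A = 0.07494.

A ≈ 0.0749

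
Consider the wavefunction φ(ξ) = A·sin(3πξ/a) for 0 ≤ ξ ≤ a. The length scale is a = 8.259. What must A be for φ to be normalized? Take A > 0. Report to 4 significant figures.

Require ∫ |φ|² dξ = 1 over the whole domain.
With ∫₀^a sin²(nπξ/a) dξ = a/2, with φ = A·sin(3πξ/a), the integral evaluates to A²·[a/2].
Plugging in a = 8.259 yields A = 0.49210.

A ≈ 0.4921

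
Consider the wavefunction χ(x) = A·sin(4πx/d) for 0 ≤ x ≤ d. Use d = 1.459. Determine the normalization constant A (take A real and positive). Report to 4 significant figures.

We need A² ∫|f|² dx = 1, taking the integral from 0 to d.
Using sin²θ = (1 − cos 2θ)/2, with χ = A·sin(4πx/d), the integral evaluates to A²·[d/2].
Hence A² = 1/[d/2].
Plugging in d = 1.459 yields A = 1.1708.

A ≈ 1.171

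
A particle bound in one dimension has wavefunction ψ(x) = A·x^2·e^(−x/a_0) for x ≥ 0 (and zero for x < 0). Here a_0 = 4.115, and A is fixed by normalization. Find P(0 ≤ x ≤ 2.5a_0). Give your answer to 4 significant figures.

P ≈ 0.5595

The probability is P = ∫ |ψ|² dx over [0, 2.5a_0].
With A² fixed by ∫|ψ|² = 1, i.e. A² = (3·a_0^5/4)^(−1), substitute and integrate.
In terms of u = x/a_0 (A² and the length scale cancel between numerator and denominator), P = [∫_{0}^{2.5} u^4·e^(-2·u) du] / [∫_{0}^{∞} u^4·e^(-2·u) du].
An antiderivative of u^4·e^(-2·u) is -(u^4/2 + u^3 + 3·u^2/2 + 3·u/2 + 3/4)·e^(-2·u); evaluating from 0 to 2.5 gives 3/4 - 1569·e^(-5)/32, while the full integral is 3/4.
Taking the ratio, P = 0.55951.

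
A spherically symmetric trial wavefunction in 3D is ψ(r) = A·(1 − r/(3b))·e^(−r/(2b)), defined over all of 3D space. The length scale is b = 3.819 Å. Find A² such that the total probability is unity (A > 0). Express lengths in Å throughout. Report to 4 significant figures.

We need A² ∫|f|² 4πr² dr = 1, taking the integral from 0 to ∞.
In 3D with spherical symmetry the volume element is 4πr² dr.
Using ∫₀^∞ rⁿ e^(−αr) dr = n!/αⁿ⁺¹, ∫|ψ|² 4πr² dr = A²·(8·π·b^3/3).
Setting this equal to 1 gives A² = 1/(8·π·b^3/3).
Substituting b = 3.819 gives A² = 0.0021431, so A = 0.046293.

A^2 ≈ 0.002143 Å^(-3)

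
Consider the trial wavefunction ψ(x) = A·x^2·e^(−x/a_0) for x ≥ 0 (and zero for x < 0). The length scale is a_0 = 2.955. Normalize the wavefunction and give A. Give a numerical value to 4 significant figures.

We need A² ∫|f|² dx = 1, taking the integral from 0 to ∞.
With ∫₀^∞ x^4 e^(−αx) dx = 4!/α^5, carrying out the integral gives A² · 3·a_0^5/4.
So A² = (3·a_0^5/4)^(−1).
Plugging in a_0 = 2.955 yields A = 0.076926.

A ≈ 0.07693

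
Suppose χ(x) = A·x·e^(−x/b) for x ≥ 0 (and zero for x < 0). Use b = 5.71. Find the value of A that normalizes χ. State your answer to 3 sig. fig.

Require ∫ |χ|² dx = 1 over the whole domain.
With ∫₀^∞ x^2 e^(−αx) dx = 2!/α^3, with χ = A·x·e^(−x/b), the integral evaluates to A²·[b^3/4].
Setting this equal to 1 gives A² = 1/(b^3/4).
Substituting b = 5.71 gives A² = 0.02149, so A = 0.1466.

A ≈ 0.147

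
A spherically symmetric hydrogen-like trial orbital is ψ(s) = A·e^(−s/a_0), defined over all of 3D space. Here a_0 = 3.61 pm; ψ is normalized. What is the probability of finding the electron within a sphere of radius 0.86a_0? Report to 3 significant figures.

With dV = 4πs²ds, the probability is ∫|ψ|² dV over s ≤ 0.86a_0.
The full normalization integral is A²·[π·a_0^3] = 1, fixing A².
In terms of u = s/a_0 (A², 4π and the length scale all cancel between numerator and denominator), P = [∫_{0}^{0.86} u^2·e^(-2·u) du] / [∫_{0}^{∞} u^2·e^(-2·u) du].
With ∫ u^2·e^(-2·u) du = -(2·u^2 + 2·u + 1)·e^(-2·u)/4 + C, the region integral is 1/4 - 5249·e^(-43/25)/5000 and the full one is 1/4.
The region integral divided by the full integral gives P = 0.2481.

P ≈ 0.248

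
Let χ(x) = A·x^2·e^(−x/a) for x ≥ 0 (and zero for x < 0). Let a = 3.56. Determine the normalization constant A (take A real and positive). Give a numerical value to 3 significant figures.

Normalization requires ∫|χ|² dx = 1, integrated from 0 to ∞.
With χ = A·x^2·e^(−x/a), the integral evaluates to A²·[3·a^5/4].
Setting this equal to 1 gives A² = 1/(3·a^5/4).
With a = 3.56: A² = 0.002332 and A = 0.04829.

A ≈ 0.0483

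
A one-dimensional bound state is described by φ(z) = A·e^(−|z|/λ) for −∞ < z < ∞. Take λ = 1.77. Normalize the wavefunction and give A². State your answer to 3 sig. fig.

A^2 ≈ 0.565

Require ∫ |φ|² dz = 1 over the whole domain.
Recall ∫₀^∞ z^m e^(−z/β) dz = m!·β^(m+1), carrying out the integral gives A² · λ.
So A² = (λ)^(−1).
Plugging in λ = 1.77 yields A = 0.7516.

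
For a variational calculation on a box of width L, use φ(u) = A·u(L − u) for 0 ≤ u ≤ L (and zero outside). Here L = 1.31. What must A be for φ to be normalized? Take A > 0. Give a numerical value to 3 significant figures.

A ≈ 2.79

Require ∫ |φ|² du = 1 over the whole domain.
The integral (without the A² prefactor) comes out to L^5/30.
So A² = (L^5/30)^(−1).
With L = 1.31: A² = 7.776 and A = 2.789.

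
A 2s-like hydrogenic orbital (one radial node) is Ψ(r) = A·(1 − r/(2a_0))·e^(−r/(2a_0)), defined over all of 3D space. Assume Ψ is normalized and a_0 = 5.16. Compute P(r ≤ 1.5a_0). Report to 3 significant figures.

Integrate the radial probability density 4πr²|Ψ|² over r ≤ 1.5a_0.
Normalization gives A² = 1/(8·π·a_0^3).
Let u = r/a_0; then A², 4π and the length scale all cancel, so P = ∫_{0}^{1.5} u^2·(1 - u/2)^2·e^(-u) du ÷ ∫_{0}^{∞} u^2·(1 - u/2)^2·e^(-u) du.
With ∫ u^2·(1 - u/2)^2·e^(-u) du = -(u^4/4 + u^2 + 2·u + 2)·e^(-u) + C, the region integral is 2 - 545·e^(-3/2)/64 and the full one is 2.
The region integral divided by the full integral gives P = 0.04995.

P ≈ 0.0500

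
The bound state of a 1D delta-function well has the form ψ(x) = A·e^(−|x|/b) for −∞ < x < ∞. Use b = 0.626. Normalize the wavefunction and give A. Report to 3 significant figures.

A ≈ 1.26

Require ∫ |ψ|² dx = 1 over the whole domain.
Recall ∫₀^∞ x^m e^(−x/β) dx = m!·β^(m+1), with ψ = A·e^(−|x|/b), the integral evaluates to A²·[b].
So A² = (b)^(−1).
Plugging in b = 0.626 yields A = 1.264.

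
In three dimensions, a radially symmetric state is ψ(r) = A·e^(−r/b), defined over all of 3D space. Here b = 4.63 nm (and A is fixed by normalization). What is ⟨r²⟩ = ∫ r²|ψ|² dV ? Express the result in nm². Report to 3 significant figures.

By definition ⟨r²⟩ = ∫ r^2 |ψ(r)|² 4πr² dr.
Using ∫₀^∞ rⁿ e^(−αr) dr = n!/αⁿ⁺¹, evaluating both integrals, ⟨r²⟩ = 3·b^2.
Putting b = 4.63 gives 64.31.

⟨r^2⟩ ≈ 64.3 nm^2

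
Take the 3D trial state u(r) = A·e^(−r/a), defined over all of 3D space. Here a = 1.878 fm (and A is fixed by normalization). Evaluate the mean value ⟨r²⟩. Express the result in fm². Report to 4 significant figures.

⟨r^2⟩ ≈ 10.58 fm^2

⟨r²⟩ = ∫ r^2 |u|² 4πr² dr over the full domain.
With ∫₀^∞ r^4 e^(−αr) dr = 4!/α^5, the ratio of the moment integral to the normalization integral gives ⟨r²⟩ = 3·a^2.
With a = 1.878, ⟨r^2⟩ = 10.581.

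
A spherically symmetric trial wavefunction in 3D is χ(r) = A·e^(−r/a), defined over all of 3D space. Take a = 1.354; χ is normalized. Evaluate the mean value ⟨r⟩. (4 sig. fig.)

⟨r⟩ ≈ 2.031

⟨r⟩ = ∫ r |χ|² 4πr² dr over the full domain.
Using ∫₀^∞ rⁿ e^(−αr) dr = n!/αⁿ⁺¹, since the A² factors cancel between numerator and denominator, ⟨r⟩ = 3·a/2.
Putting a = 1.354 gives 2.0310.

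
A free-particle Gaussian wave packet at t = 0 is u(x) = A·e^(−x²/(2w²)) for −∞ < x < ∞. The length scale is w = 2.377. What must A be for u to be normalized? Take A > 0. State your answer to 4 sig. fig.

A ≈ 0.4872

The normalization condition is ∫|u|² dx = 1 from −∞ to ∞.
Using the Gaussian integral ∫_{−∞}^{∞} e^(−αx²) dx = √(π/α), with u = A·e^(−x²/(2w²)), the integral evaluates to A²·[√(π)·w].
So A² = (√(π)·w)^(−1).
With w = 2.377: A² = 0.23735 and A = 0.48719.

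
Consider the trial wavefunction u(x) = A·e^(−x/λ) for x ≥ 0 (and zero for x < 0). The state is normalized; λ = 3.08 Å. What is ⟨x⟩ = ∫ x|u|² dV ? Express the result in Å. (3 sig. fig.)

By definition ⟨x⟩ = ∫ x |u(x)|² dx.
Using ∫₀^∞ xⁿ e^(−αx) dx = n!/αⁿ⁺¹, since the A² factors cancel between numerator and denominator, ⟨x⟩ = λ/2.
With λ = 3.08, ⟨x⟩ = 1.540.

⟨x⟩ ≈ 1.54 Å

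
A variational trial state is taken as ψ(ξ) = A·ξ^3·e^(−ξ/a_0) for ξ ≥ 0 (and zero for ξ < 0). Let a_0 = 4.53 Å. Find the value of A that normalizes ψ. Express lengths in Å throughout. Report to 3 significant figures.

Require ∫ |ψ|² dξ = 1 over the whole domain.
Recall ∫₀^∞ ξ^m e^(−ξ/β) dξ = m!·β^(m+1), with ψ = A·ξ^3·e^(−ξ/a_0), the integral evaluates to A²·[45·a_0^7/8].
Setting this equal to 1 gives A² = 1/(45·a_0^7/8).
Plugging in a_0 = 4.53 yields A = 0.002131.

A ≈ 0.00213 Å^(-7/2)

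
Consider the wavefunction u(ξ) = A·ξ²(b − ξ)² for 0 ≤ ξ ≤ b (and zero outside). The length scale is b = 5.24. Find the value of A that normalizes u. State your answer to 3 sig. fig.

A ≈ 0.0145

Normalization requires ∫|u|² dξ = 1, integrated from 0 to b.
Expanding the polynomial and integrating term by term, ∫|u|² dξ = A²·(b^9/630).
Hence A² = 1/[b^9/630].
Substituting b = 5.24 gives A² = 0.0002115, so A = 0.01454.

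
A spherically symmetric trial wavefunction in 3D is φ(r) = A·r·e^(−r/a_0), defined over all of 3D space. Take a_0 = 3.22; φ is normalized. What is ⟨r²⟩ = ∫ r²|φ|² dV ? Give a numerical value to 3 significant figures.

⟨r^2⟩ ≈ 77.8

The expectation value is the |φ|²-weighted average of r^2: ∫ r^2|φ|² 4πr² dr.
With ∫₀^∞ r^6 e^(−αr) dr = 6!/α^7, the ratio of the moment integral to the normalization integral gives ⟨r²⟩ = 15·a_0^2/2.
With a_0 = 3.22, ⟨r^2⟩ = 77.76.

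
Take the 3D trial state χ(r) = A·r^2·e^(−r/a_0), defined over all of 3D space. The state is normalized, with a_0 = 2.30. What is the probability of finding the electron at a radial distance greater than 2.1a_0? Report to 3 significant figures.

P ≈ 0.867

P = ∫ |χ|² 4πr² dr over r > 2.1a_0.
Normalization gives A² = 1/(45·π·a_0^7/2).
In terms of u = r/a_0 (A², 4π and the length scale all cancel between numerator and denominator), P = [∫_{2.1}^{∞} u^6·e^(-2·u) du] / [∫_{0}^{∞} u^6·e^(-2·u) du].
An antiderivative of u^6·e^(-2·u) is -(4·u^6 + 12·u^5 + 30·u^4 + 60·u^3 + 90·u^2 + 90·u + 45)·e^(-2·u)/8; evaluating from 2.1 to ∞ gives ≈ 4.8795, while the full integral is 45/8.
The region integral divided by the full integral gives P = 0.8675.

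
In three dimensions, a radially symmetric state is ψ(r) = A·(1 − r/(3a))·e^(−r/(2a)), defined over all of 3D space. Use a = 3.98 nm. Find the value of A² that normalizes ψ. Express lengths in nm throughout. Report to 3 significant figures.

We need A² ∫|f|² 4πr² dr = 1, taking the integral from 0 to ∞.
(Spherical symmetry: dV = 4πr² dr.)
With ∫₀^∞ r^4 e^(−αr) dr = 4!/α^5, the integral (without the A² prefactor) comes out to 8·π·a^3/3.
So A² = (8·π·a^3/3)^(−1).
Substituting a = 3.98 gives A² = 0.001893, so A = 0.04351.

A^2 ≈ 0.00189 nm^(-3)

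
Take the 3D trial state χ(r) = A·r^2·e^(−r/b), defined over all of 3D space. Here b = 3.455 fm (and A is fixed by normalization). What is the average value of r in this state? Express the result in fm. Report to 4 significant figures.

The expectation value is the |χ|²-weighted average of r: ∫ r|χ|² 4πr² dr.
Recall ∫₀^∞ r^m e^(−r/β) dr = m!·β^(m+1), the ratio of the moment integral to the normalization integral gives ⟨r⟩ = 7·b/2.
Putting b = 3.455 gives 12.093.

⟨r⟩ ≈ 12.09 fm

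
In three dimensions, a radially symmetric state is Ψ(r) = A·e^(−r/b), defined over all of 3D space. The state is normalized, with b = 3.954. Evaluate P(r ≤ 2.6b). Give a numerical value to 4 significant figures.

P ≈ 0.8912

Integrate the radial probability density 4πr²|Ψ|² over r ≤ 2.6b.
A² is fixed by ∫₀^∞ 4πr²|Ψ|² dr = 1, i.e. A² = (π·b^3)^(−1).
In terms of u = r/b (A², 4π and the length scale all cancel between numerator and denominator), P = [∫_{0}^{2.6} u^2·e^(-2·u) du] / [∫_{0}^{∞} u^2·e^(-2·u) du].
Using ∫ u^2·e^(-2·u) du = -(2·u^2 + 2·u + 1)·e^(-2·u)/4, the numerator is 1/4 - 493·e^(-26/5)/100 and the denominator is 1/4.
Taking the ratio yields P = 0.89121.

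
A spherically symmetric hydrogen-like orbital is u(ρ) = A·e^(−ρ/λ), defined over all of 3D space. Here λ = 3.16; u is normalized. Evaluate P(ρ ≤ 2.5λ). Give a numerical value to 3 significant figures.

P ≈ 0.875

P = ∫ |u|² 4πρ² dρ over ρ ≤ 2.5λ.
Normalization gives A² = 1/(π·λ^3).
Let t = ρ/λ; then A², 4π and the length scale all cancel, so P = ∫_{0}^{2.5} t^2·e^(-2·t) dt ÷ ∫_{0}^{∞} t^2·e^(-2·t) dt.
Using ∫ t^2·e^(-2·t) dt = -(2·t^2 + 2·t + 1)·e^(-2·t)/4, the numerator is 1/4 - 37·e^(-5)/8 and the denominator is 1/4.
Taking the ratio yields P = 0.8753.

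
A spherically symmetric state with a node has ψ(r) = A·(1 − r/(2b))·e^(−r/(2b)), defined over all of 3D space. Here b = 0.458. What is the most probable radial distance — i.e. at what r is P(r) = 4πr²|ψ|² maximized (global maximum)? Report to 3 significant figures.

Differentiate P(r) = 4πr²|ψ|² with respect to r and set to zero.
This gives r = b·(√(5) + 3).
With b = 0.458, the most probable radial distance is 2.398.

r ≈ 2.40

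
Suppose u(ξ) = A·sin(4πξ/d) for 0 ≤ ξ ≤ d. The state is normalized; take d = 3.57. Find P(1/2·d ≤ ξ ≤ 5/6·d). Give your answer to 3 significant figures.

P ≈ 0.299

P = ∫_{1/2·d}^{5/6·d} |u(ξ)|² dξ.
With A² fixed by ∫|u|² = 1, i.e. A² = (d/2)^(−1), substitute and integrate.
Substituting t = ξ/d, A² and the length scale cancel in the ratio: P = ∫_{1/2}^{5/6} sin(4·π·t)^2 dt / ∫_{0}^{1} sin(4·π·t)^2 dt.
With ∫ sin(4·π·t)^2 dt = t/2 - sin(4·π·t)·cos(4·π·t)/(8·π) + C, the region integral is -√(3)/(32·π) + 1/6 and the full one is 1/2.
Taking the ratio, P = (-√(3)/16 + π/3)/π.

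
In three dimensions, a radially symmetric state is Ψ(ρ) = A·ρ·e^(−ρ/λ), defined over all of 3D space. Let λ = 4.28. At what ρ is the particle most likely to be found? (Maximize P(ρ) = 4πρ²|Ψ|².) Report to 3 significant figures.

ρ ≈ 8.56

Set d/dρ [P(ρ) = 4πρ²|Ψ|²] = 0 and solve for ρ > 0.
This gives ρ = 2·λ.
With λ = 4.28, the most probable radial distance is 8.560.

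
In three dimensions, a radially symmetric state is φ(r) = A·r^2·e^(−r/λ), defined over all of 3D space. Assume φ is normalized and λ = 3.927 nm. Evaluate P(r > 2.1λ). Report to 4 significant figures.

Integrate the radial probability density 4πr²|φ|² over r > 2.1λ.
Normalization gives A² = 1/(45·π·λ^7/2).
Let u = r/λ; then A², 4π and the length scale all cancel, so P = ∫_{2.1}^{∞} u^6·e^(-2·u) du ÷ ∫_{0}^{∞} u^6·e^(-2·u) du.
Using ∫ u^6·e^(-2·u) du = -(4·u^6 + 12·u^5 + 30·u^4 + 60·u^3 + 90·u^2 + 90·u + 45)·e^(-2·u)/8, the numerator is ≈ 4.87948 and the denominator is 45/8.
This evaluates to P = 0.86746.

P ≈ 0.8675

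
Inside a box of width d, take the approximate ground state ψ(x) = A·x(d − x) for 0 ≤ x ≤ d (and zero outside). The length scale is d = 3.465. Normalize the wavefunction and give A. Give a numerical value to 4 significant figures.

The normalization condition is ∫|ψ|² dx = 1 from 0 to d.
Carrying out the integral gives A² · d^5/30.
Plugging in d = 3.465 yields A = 0.24508.

A ≈ 0.2451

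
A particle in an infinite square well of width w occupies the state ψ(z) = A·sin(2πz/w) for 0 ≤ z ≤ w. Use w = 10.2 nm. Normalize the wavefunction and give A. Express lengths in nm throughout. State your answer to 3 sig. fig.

A ≈ 0.443 nm^(-1/2)

Normalization requires ∫|ψ|² dz = 1, integrated from 0 to w.
With ∫₀^w sin²(nπz/w) dz = w/2, carrying out the integral gives A² · w/2.
Hence A² = 1/[w/2].
With w = 10.2: A² = 0.1961 and A = 0.4428.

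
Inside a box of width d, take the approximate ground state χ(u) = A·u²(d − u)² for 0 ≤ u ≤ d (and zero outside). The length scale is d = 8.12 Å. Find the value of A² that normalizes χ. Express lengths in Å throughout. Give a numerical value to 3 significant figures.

A^2 ≈ 0.00000411 Å^(-9)

The normalization condition is ∫|χ|² du = 1 from 0 to d.
The integral (without the A² prefactor) comes out to d^9/630.
Hence A² = 1/[d^9/630].
Plugging in d = 8.12 yields A = 0.002026.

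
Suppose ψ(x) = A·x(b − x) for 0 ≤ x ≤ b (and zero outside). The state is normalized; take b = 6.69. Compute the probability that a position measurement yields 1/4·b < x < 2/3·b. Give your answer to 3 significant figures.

The probability is P = ∫ |ψ|² dx over [1/4·b, 2/3·b].
The normalization integral ∫|ψ|²dx over the whole domain equals b^5/30·A², and A² cancels in the ratio.
In terms of u = x/b (A² and the length scale cancel between numerator and denominator), P = [∫_{1/4}^{2/3} u^2·(1 - u)^2 du] / [∫_{0}^{1} u^2·(1 - u)^2 du].
Using ∫ u^2·(1 - u)^2 du = u^3·(6·u^2 - 15·u + 10)/30, the numerator is ≈ 0.022887 and the denominator is 1/30.
Evaluating gives P = 0.6866.

P ≈ 0.687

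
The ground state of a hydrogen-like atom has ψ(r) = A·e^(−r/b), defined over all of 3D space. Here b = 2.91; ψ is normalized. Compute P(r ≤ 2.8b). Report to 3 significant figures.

With dV = 4πr²dr, the probability is ∫|ψ|² dV over r ≤ 2.8b.
The full normalization integral is A²·[π·b^3] = 1, fixing A².
Substituting u = r/b, A², 4π and the length scale all cancel in the ratio: P = ∫_{0}^{2.8} u^2·e^(-2·u) du / ∫_{0}^{∞} u^2·e^(-2·u) du.
An antiderivative of u^2·e^(-2·u) is -(2·u^2 + 2·u + 1)·e^(-2·u)/4; evaluating from 0 to 2.8 gives 1/4 - 557·e^(-28/5)/100, while the full integral is 1/4.
Taking the ratio yields P = 0.9176.

P ≈ 0.918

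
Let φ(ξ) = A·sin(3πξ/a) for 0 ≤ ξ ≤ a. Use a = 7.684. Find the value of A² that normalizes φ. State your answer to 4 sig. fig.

A^2 ≈ 0.2603

The normalization condition is ∫|φ|² dξ = 1 from 0 to a.
The integral (without the A² prefactor) comes out to a/2.
So A² = (a/2)^(−1).
Plugging in a = 7.684 yields A = 0.51018.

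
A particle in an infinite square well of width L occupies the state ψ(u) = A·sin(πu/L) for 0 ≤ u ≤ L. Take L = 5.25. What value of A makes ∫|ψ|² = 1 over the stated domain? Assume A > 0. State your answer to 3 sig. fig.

Normalization requires ∫|ψ|² du = 1, integrated from 0 to L.
With ψ = A·sin(πu/L), the integral evaluates to A²·[L/2].
Setting this equal to 1 gives A² = 1/(L/2).
Plugging in L = 5.25 yields A = 0.6172.

A ≈ 0.617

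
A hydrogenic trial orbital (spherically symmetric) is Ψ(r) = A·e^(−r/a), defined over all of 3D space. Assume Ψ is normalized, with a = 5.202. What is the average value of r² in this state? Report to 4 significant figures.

The expectation value is the |Ψ|²-weighted average of r^2: ∫ r^2|Ψ|² 4πr² dr.
Using ∫₀^∞ rⁿ e^(−αr) dr = n!/αⁿ⁺¹, since the A² factors cancel between numerator and denominator, ⟨r²⟩ = 3·a^2.
Putting a = 5.202 gives 81.182.

⟨r^2⟩ ≈ 81.18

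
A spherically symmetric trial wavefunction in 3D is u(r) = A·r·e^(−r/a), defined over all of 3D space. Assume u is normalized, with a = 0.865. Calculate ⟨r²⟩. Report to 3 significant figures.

The expectation value is the |u|²-weighted average of r^2: ∫ r^2|u|² 4πr² dr.
The ratio of the moment integral to the normalization integral gives ⟨r²⟩ = 15·a^2/2.
With a = 0.865, ⟨r^2⟩ = 5.612.

⟨r^2⟩ ≈ 5.61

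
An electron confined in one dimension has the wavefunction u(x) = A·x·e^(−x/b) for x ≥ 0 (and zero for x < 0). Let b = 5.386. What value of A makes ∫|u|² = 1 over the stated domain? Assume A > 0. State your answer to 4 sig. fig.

A ≈ 0.1600

Require ∫ |u|² dx = 1 over the whole domain.
Using ∫₀^∞ xⁿ e^(−αx) dx = n!/αⁿ⁺¹, ∫|u|² dx = A²·(b^3/4).
Hence A² = 1/[b^3/4].
Plugging in b = 5.386 yields A = 0.16000.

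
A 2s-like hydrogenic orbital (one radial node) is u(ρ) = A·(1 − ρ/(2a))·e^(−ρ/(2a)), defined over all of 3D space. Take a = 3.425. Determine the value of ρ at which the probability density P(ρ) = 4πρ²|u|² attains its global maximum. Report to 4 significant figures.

The maximum of P(ρ) = 4πρ²|u|² occurs where its derivative vanishes.
This gives ρ = a·(√(5) + 3).
With a = 3.425, the most probable radial distance is 17.934.

ρ ≈ 17.93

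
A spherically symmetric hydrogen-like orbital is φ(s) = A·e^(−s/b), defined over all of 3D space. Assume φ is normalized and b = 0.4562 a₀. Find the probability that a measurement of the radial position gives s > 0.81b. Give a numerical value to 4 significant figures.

With dV = 4πs²ds, the probability is ∫|φ|² dV over s > 0.81b.
Normalization gives A² = 1/(π·b^3).
Substituting u = s/b, A², 4π and the length scale all cancel in the ratio: P = ∫_{0.81}^{∞} u^2·e^(-2·u) du / ∫_{0}^{∞} u^2·e^(-2·u) du.
An antiderivative of u^2·e^(-2·u) is -(2·u^2 + 2·u + 1)·e^(-2·u)/4; evaluating from 0.81 to ∞ gives ≈ 0.194544, while the full integral is 1/4.
This evaluates to P = 0.77818.

P ≈ 0.7782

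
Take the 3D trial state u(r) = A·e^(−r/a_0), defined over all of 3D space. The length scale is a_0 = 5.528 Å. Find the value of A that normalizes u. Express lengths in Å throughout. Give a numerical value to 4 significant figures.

We need A² ∫|f|² 4πr² dr = 1, taking the integral from 0 to ∞.
The integral (without the A² prefactor) comes out to π·a_0^3.
Plugging in a_0 = 5.528 yields A = 0.043408.

A ≈ 0.04341 Å^(-3/2)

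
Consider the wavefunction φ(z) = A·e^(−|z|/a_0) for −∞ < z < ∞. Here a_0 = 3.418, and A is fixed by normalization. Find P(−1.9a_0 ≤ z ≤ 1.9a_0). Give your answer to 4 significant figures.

P ≈ 0.9776

|φ|² is the probability density, so P = ∫_{−1.9a_0}^{1.9a_0} |φ|² dz.
Since A² = 1/(a_0), this is the region integral divided by the full normalization integral.
By symmetry take twice the z ≥ 0 contribution in numerator and denominator; the 2's cancel. Let u = z/a_0; then A² and the length scale cancel, so P = ∫_{0}^{1.9} e^(-2·u) du ÷ ∫_{0}^{∞} e^(-2·u) du.
An antiderivative of e^(-2·u) is -e^(-2·u)/2; evaluating from 0 to 1.9 gives 1/2 - e^(-19/5)/2, while the full integral is 1/2.
This works out to P = 0.97763.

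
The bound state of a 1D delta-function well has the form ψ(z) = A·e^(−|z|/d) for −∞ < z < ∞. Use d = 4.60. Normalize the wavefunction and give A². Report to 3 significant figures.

A^2 ≈ 0.217

We need A² ∫|f|² dz = 1, taking the integral from −∞ to ∞.
∫|ψ|² dz = A²·(d).
So A² = (d)^(−1).
With d = 4.60: A² = 0.2174 and A = 0.4663.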